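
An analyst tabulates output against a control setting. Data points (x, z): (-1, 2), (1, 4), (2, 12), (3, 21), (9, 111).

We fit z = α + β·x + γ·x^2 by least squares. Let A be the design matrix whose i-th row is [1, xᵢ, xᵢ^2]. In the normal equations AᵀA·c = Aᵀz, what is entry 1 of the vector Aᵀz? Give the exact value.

150

Entry 1 ↔ basis 1, so (Aᵀz)_{1} = Σᵢ zᵢ = (1)·(2) + (1)·(4) + (1)·(12) + (1)·(21) + (1)·(111) = 150.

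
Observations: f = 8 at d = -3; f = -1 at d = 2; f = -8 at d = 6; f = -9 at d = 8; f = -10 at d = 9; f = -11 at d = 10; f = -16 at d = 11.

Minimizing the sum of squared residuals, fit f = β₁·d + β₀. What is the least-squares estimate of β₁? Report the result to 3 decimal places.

β₁ = -1.546

AᵀA·[β₁, β₀]ᵀ = Aᵀf reads: 415·β₁ + 43·β₀ = -522;  43·β₁ + 7·β₀ = -47.
Eliminating β₀: 7·(row 1) − 43·(row 2) gives 1056·β₁ = 7·(-522) − 43·(-47) = -1633, so β₁ = -1633/1056.
Then β₀ = ((-47) − 43·(-1633/1056))/7 = 2941/1056.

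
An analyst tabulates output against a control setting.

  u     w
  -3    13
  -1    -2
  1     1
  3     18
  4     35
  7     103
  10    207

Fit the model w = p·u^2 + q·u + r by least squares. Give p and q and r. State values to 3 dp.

Setting ∂/∂p … = 0 gives: 12821·p + 1407·q + 185·r = 26585;  1407·p + 185·q + 21·r = 2949;  185·p + 21·q + 7·r = 375.
Solving the 3×3 system (Gaussian elimination) gives p = 840376/423089, q = 6432/5959, r = -914471/423089.

p = 1.986, q = 1.079, r = -2.161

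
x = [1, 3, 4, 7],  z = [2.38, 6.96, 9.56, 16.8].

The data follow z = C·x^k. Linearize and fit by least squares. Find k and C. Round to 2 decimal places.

With ln zᵢ as the transformed response and ln xᵢ as the regressor:
Over the data: Σln x = 4.4308, Σ(ln x)² = 6.9153, Σln z = 7.8862, Σln x·ln z = 10.7513.
Normal system: [[6.9153, 4.4308]; [4.4308, 4]]·[k, ln C]ᵀ = [10.7513, 7.8862]ᵀ.
Solving (det = 8.0292): k = 1.00419, ln C = 0.85921, so C = exp(0.85921) = 2.36130.

k = 1.00, C = 2.36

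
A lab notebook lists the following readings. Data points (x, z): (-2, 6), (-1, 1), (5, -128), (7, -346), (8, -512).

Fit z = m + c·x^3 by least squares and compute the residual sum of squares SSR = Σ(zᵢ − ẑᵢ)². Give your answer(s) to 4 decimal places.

The normal system MᵀM·[m, c]ᵀ = Mᵀz is [[5, 971]; [971, 395483]]·[m, c]ᵀ = [-979, -396871]ᵀ.
det = 5·395483 − 971² = 1034574.
m = ((-979)·395483 − 971·(-396871))/1034574 = -302686/172429; c = (5·(-396871) − 971·(-979))/1034574 = -172291/172429.
Residuals: -41068/172429, 302824/172429, -231851/172429, -261935/172429, 232030/172429; SSR = 1563494/172429.

SSR = 9.0675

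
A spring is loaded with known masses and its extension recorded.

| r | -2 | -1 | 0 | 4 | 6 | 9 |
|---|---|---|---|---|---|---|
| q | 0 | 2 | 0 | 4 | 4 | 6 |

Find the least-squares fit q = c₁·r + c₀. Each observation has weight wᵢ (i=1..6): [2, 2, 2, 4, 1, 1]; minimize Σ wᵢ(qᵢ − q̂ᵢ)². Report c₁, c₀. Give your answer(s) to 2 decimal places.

c₁ = 0.54, c₀ = 1.37

With design matrix X, XᵀWX = [[191, 25]; [25, 12]] and XᵀWq = [138, 30]ᵀ.
Determinant 191·12 − 25² = 1667.
c₁ = (138·12 − 25·30)/1667 = 906/1667; c₀ = (191·30 − 25·138)/1667 = 2280/1667.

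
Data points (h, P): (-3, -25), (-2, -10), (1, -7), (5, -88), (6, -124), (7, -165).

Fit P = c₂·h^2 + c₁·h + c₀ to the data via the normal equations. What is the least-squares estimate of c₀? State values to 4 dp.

Forming MᵀM = [[4420, 650, 124]; [650, 124, 14]; [124, 14, 6]] and MᵀP = [-15021, -2251, -419]ᵀ gives MᵀM·[c₂, c₁, c₀]ᵀ = MᵀP.
Row-reducing yields c₂ = -182675/59334, c₁ = -105845/59334, c₀ = -20206/9889.

c₀ = -2.0433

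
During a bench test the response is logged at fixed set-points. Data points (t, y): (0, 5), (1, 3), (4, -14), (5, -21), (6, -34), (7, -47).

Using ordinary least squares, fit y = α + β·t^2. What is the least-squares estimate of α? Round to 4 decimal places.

α = 4.2432

Sums needed: Σ1 = 6, Σt^2 = 127, Σt^2·t^2 = 4579.
Moment sums: Σy = -108, Σt^2·y = -4273.
Eliminating β: 4579·(row 1) − 127·(row 2) gives 11345·α = 4579·(-108) − 127·(-4273) = 48139, so α = 48139/11345.
Then β = ((-4273) − 127·(48139/11345))/4579 = -11922/11345.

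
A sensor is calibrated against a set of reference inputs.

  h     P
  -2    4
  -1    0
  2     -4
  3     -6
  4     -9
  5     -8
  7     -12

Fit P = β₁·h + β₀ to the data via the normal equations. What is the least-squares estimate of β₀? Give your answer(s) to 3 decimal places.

β₀ = -0.667

With design matrix M, MᵀM = [[108, 18]; [18, 7]] and MᵀP = [-194, -35]ᵀ.
det = 108·7 − 18² = 432.
β₁ = ((-194)·7 − 18·(-35))/432 = -91/54; β₀ = (108·(-35) − 18·(-194))/432 = -2/3.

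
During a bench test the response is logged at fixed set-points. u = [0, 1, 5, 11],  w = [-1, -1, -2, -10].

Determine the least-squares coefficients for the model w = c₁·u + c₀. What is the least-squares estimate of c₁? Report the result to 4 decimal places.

c₁ = -0.8227

AᵀA·[c₁, c₀]ᵀ = Aᵀw reads: 147·c₁ + 17·c₀ = -121;  17·c₁ + 4·c₀ = -14.
(Σu·u = 147, Σu = 17, Σ1 = 4, Σu·w = -121, Σw = -14.)
det = 147·4 − 17² = 299.
c₁ = ((-121)·4 − 17·(-14))/299 = -246/299; c₀ = (147·(-14) − 17·(-121))/299 = -1/299.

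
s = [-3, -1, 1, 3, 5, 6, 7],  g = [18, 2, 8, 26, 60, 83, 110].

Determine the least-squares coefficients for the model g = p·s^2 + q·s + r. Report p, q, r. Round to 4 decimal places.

p = 1.9725, q = 1.4186, r = 3.5771

Compute the Gram sums: Σs^2·s^2 = 4486, Σs^2·s = 684, Σs^2 = 130, Σs·s = 130, Σs = 18, Σ1 = 7.
And Σs^2·g = 10284, Σs·g = 1598, Σg = 307.
Solving the 3×3 system (Gaussian elimination) gives p = 176501/89481, q = 42314/29827, r = 320083/89481.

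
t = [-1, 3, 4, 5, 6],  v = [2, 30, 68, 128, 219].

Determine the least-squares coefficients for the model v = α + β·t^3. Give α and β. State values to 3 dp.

Entries of AᵀA: Σ1 = 5, Σt^3 = 431, Σt^3·t^3 = 67107.
Right-hand side: Σv = 447, Σt^3·v = 68464.
Normal equations: [[5, 431]; [431, 67107]]·[α, β]ᵀ = [447, 68464]ᵀ.
Determinant 5·67107 − 431² = 149774.
α = (447·67107 − 431·68464)/149774 = 488845/149774; β = (5·68464 − 431·447)/149774 = 149663/149774.

α = 3.264, β = 0.999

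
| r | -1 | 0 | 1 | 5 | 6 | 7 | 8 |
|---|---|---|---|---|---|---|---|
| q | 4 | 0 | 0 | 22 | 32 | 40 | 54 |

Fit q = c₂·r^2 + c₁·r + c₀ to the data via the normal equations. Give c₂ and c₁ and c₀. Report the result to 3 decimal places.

c₂ = 0.886, c₁ = -0.442, c₀ = 1.076

The normal equations are: 8420·c₂ + 1196·c₁ + 176·c₀ = 7122;  1196·c₂ + 176·c₁ + 26·c₀ = 1010;  176·c₂ + 26·c₁ + 7·c₀ = 152.
Solving the 3×3 system (Gaussian elimination) gives c₂ = 9007/10164, c₁ = -4495/10164, c₀ = 1823/1694.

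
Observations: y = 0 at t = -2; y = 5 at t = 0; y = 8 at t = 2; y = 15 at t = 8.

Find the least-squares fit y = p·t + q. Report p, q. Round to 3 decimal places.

p = 1.429, q = 4.143

Entries of MᵀM: Σt·t = 72, Σt = 8, Σ1 = 4.
For Mᵀy: Σt·y = 136, Σy = 28.
Normal equations: [[72, 8]; [8, 4]]·[p, q]ᵀ = [136, 28]ᵀ.
det = 72·4 − 8² = 224.
p = (136·4 − 8·28)/224 = 10/7; q = (72·28 − 8·136)/224 = 29/7.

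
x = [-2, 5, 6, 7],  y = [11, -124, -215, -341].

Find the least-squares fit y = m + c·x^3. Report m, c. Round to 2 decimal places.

m = 2.21, c = -1.00

From the data, Σ1 = 4, Σx^3 = 676, Σx^3·x^3 = 179994.
For Aᵀy: Σy = -669, Σx^3·y = -178991.
det = 4·179994 − 676² = 263000.
m = ((-669)·179994 − 676·(-178991))/263000 = 58193/26300; c = (4·(-178991) − 676·(-669))/263000 = -6593/6575.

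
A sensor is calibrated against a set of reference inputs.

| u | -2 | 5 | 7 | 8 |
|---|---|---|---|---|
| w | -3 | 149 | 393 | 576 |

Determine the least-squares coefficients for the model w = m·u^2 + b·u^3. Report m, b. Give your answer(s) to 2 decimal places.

Compute the Gram sums: Σu^2·u^2 = 7138, Σu^2·u^3 = 52668, Σu^3·u^3 = 395482.
Moment sums: Σu^2·w = 59834, Σu^3·w = 448360.
AᵀA·[m, b]ᵀ = Aᵀw becomes [[7138, 52668]; [52668, 395482]]·[m, b]ᵀ = [59834, 448360]ᵀ.
Δ = 7138·395482 − 52668² = 49032292.
m = (59834·395482 − 52668·448360)/49032292 = 12261377/12258073; b = (7138·448360 − 52668·59834)/49032292 = 12264142/12258073.

m = 1.00, b = 1.00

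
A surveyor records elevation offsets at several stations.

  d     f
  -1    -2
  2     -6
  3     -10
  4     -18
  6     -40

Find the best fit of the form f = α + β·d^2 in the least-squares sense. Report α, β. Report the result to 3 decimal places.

With design matrix M, MᵀM = [[5, 66]; [66, 1650]] and Mᵀf = [-76, -1844]ᵀ.
Δ = 5·1650 − 66² = 3894.
α = ((-76)·1650 − 66·(-1844))/3894 = -56/59; β = (5·(-1844) − 66·(-76))/3894 = -2102/1947.

α = -0.949, β = -1.080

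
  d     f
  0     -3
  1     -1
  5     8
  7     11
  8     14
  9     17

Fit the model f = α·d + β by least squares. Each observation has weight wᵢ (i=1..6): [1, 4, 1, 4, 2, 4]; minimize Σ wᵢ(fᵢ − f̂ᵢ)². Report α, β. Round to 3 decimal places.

Sums needed: Σwᵢ·d·d = 677, Σwᵢ·d = 89, Σwᵢ·1 = 16.
Moment sums: Σwᵢ·d·f = 1180, Σwᵢ·f = 141.
So XᵀWX·[α, β]ᵀ = XᵀWf: [[677, 89]; [89, 16]]·[α, β]ᵀ = [1180, 141]ᵀ.
Determinant 677·16 − 89² = 2911.
α = (1180·16 − 89·141)/2911 = 6331/2911; β = (677·141 − 89·1180)/2911 = -9563/2911.

α = 2.175, β = -3.285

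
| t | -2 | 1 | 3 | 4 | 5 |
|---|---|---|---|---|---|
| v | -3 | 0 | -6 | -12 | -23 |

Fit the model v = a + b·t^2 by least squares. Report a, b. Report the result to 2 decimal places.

Entries of AᵀA: Σ1 = 5, Σt^2 = 55, Σt^2·t^2 = 979.
Moment sums: Σv = -44, Σt^2·v = -833.
det = 5·979 − 55² = 1870.
a = ((-44)·979 − 55·(-833))/1870 = 249/170; b = (5·(-833) − 55·(-44))/1870 = -349/374.

a = 1.46, b = -0.93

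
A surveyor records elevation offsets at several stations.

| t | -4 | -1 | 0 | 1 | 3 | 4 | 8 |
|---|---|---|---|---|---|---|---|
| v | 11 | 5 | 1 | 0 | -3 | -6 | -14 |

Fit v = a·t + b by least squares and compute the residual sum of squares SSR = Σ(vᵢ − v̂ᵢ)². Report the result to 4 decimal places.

SSR = 3.1338

Setting ∂/∂a … = 0 gives: 107·a + 11·b = -194;  11·a + 7·b = -6.
Eliminating b: 7·(row 1) − 11·(row 2) gives 628·a = 7·(-194) − 11·(-6) = -1292, so a = -323/157.
Then b = ((-6) − 11·(-323/157))/7 = 373/157.
Residuals: 62/157, 89/157, -216/157, -50/157, 125/157, -23/157, 13/157; SSR = 492/157.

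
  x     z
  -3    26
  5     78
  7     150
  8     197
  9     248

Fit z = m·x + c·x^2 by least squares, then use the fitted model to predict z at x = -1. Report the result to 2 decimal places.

Normal-equation sums: Σx·x = 228, Σx·x^2 = 1682, Σx^2·x^2 = 13764.
Moment sums: Σx·z = 5170, Σx^2·z = 42230.
MᵀM·[m, c]ᵀ = Mᵀz becomes [[228, 1682]; [1682, 13764]]·[m, c]ᵀ = [5170, 42230]ᵀ.
det = 228·13764 − 1682² = 309068.
m = (5170·13764 − 1682·42230)/309068 = 32255/77267; c = (228·42230 − 1682·5170)/309068 = 233125/77267.
At x = -1: ẑ = (32255/77267)·(-1) + (233125/77267)·(1) = 200870/77267.

ẑ = 2.60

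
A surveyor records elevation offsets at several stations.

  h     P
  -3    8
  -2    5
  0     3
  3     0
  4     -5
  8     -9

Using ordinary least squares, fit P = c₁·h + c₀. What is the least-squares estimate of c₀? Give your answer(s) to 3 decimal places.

c₀ = 2.859

The normal equations are: 102·c₁ + 10·c₀ = -126;  10·c₁ + 6·c₀ = 2.
det = 102·6 − 10² = 512.
c₁ = ((-126)·6 − 10·2)/512 = -97/64; c₀ = (102·2 − 10·(-126))/512 = 183/64.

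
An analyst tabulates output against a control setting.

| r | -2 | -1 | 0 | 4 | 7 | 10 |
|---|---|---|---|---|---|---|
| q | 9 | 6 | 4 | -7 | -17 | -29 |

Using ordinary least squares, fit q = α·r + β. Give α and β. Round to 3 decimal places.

α = -3.095, β = 3.618

From the data, Σr·r = 170, Σr = 18, Σ1 = 6.
Right-hand side: Σr·q = -461, Σq = -34.
So XᵀX·[α, β]ᵀ = Xᵀq: [[170, 18]; [18, 6]]·[α, β]ᵀ = [-461, -34]ᵀ.
Eliminating β: 6·(row 1) − 18·(row 2) gives 696·α = 6·(-461) − 18·(-34) = -2154, so α = -359/116.
Then β = ((-34) − 18·(-359/116))/6 = 1259/348.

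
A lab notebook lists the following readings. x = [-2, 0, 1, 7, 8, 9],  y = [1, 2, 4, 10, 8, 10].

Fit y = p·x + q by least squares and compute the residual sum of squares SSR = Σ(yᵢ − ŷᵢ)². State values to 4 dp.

SSR = 4.7429

Compute the Gram sums: Σx·x = 199, Σx = 23, Σ1 = 6.
For Mᵀy: Σx·y = 226, Σy = 35.
MᵀM·[p, q]ᵀ = Mᵀy becomes [[199, 23]; [23, 6]]·[p, q]ᵀ = [226, 35]ᵀ.
det = 199·6 − 23² = 665.
p = (226·6 − 23·35)/665 = 29/35; q = (199·35 − 23·226)/665 = 93/35.
Residuals: 0, -23/35, 18/35, 54/35, -9/7, -4/35; SSR = 166/35.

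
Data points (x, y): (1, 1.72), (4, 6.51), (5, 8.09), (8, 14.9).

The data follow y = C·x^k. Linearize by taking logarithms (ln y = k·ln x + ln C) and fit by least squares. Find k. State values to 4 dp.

With ln yᵢ as the transformed response and ln xᵢ as the regressor:
Σln x = 5.0752, Σ(ln x)² = 8.8362, Σln y = 7.2077, Σln x·ln y = 11.5791.
Equations: 8.8362·k + 5.0752·ln C = 11.5791;  5.0752·k + 4·ln C = 7.2077.
Slope k = (n·Σln x·ln y − Σln x·Σln y)/(n·Σ(ln x)² − (Σln x)²) = (4·11.5791 − 5.0752·7.2077)/9.5873 = 1.01552; ln C = (Σln y − k·Σln x)/n = 0.51343.

k = 1.0155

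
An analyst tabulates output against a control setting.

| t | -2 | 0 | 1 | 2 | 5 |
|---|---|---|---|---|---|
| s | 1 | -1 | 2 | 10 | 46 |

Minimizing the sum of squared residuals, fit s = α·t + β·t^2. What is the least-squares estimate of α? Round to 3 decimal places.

α = 2.125

XᵀX·[α, β]ᵀ = Xᵀs reads: 34·α + 126·β = 250;  126·α + 658·β = 1196.
Eliminating β: 658·(row 1) − 126·(row 2) gives 6496·α = 658·250 − 126·1196 = 13804, so α = 17/8.
Then β = (1196 − 126·(17/8))/658 = 79/56.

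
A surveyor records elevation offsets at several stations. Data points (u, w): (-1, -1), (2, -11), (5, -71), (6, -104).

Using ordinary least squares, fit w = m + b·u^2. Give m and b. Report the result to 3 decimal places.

Setting ∂/∂m … = 0 gives: 4·m + 66·b = -187;  66·m + 1938·b = -5564.
(Σ1 = 4, Σu^2 = 66, Σu^2·u^2 = 1938, Σw = -187, Σu^2·w = -5564.)
det = 4·1938 − 66² = 3396.
m = ((-187)·1938 − 66·(-5564))/3396 = 803/566; b = (4·(-5564) − 66·(-187))/3396 = -4957/1698.

m = 1.419, b = -2.919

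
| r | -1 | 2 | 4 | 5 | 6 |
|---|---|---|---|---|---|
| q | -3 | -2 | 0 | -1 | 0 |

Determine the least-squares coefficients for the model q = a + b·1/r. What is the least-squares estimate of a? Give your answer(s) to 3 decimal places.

a = -1.233

Forming AᵀA = [[5, 7/60]; [7/60, 4969/3600]] and Aᵀq = [-6, 9/5]ᵀ gives AᵀA·[a, b]ᵀ = Aᵀq.
Δ = 5·(4969/3600) − (7/60)² = 6199/900.
a = ((-6)·(4969/3600) − (7/60)·(9/5))/(6199/900) = -15285/12398; b = (5·(9/5) − (7/60)·(-6))/(6199/900) = 8730/6199.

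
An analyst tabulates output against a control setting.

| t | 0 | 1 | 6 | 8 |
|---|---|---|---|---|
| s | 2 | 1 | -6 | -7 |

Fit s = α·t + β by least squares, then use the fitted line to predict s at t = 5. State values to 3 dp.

Entries of XᵀX: Σt·t = 101, Σt = 15, Σ1 = 4.
And Σt·s = -91, Σs = -10.
Normal equations: [[101, 15]; [15, 4]]·[α, β]ᵀ = [-91, -10]ᵀ.
Determinant 101·4 − 15² = 179.
α = ((-91)·4 − 15·(-10))/179 = -214/179; β = (101·(-10) − 15·(-91))/179 = 355/179.
At t = 5: ŝ = (-214/179)·(5) + (355/179)·(1) = -715/179.

ŝ = -3.994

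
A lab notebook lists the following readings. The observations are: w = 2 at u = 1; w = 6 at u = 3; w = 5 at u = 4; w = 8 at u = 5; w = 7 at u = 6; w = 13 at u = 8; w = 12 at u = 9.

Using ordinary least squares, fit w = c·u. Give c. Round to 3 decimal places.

c = 1.440

Forming MᵀM = [[232]] and Mᵀw = [334]ᵀ gives MᵀM·[c]ᵀ = Mᵀw.
Hence c = 334 / 232 ≈ 1.43966.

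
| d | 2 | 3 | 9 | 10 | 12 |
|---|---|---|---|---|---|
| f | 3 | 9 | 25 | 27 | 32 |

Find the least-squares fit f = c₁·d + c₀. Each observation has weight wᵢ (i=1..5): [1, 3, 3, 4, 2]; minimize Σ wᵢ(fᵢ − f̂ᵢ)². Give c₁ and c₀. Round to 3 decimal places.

c₁ = 2.700, c₀ = 0.121

Forming AᵀWA = [[962, 102]; [102, 13]] and AᵀWf = [2610, 277]ᵀ gives AᵀWA·[c₁, c₀]ᵀ = AᵀWf.
Eliminating c₀: 13·(row 1) − 102·(row 2) gives 2102·c₁ = 13·2610 − 102·277 = 5676, so c₁ = 2838/1051.
Then c₀ = (277 − 102·(2838/1051))/13 = 127/1051.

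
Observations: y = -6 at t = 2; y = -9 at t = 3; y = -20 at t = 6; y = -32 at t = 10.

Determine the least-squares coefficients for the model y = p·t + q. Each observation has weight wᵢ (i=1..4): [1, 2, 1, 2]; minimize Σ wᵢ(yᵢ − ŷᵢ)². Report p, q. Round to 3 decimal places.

With design matrix A, AᵀWA = [[258, 34]; [34, 6]] and AᵀWy = [-826, -108]ᵀ.
Δ = 258·6 − 34² = 392.
p = ((-826)·6 − 34·(-108))/392 = -321/98; q = (258·(-108) − 34·(-826))/392 = 55/98.

p = -3.276, q = 0.561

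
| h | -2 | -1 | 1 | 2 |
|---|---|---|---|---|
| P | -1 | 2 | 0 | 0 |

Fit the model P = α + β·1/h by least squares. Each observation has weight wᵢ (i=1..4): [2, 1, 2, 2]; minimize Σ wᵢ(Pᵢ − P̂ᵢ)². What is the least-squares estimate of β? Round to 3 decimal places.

The normal equations are: 7·α + 1·β = 0;  1·α + 4·β = -1.
(Σwᵢ·1 = 7, Σwᵢ·1/h = 1, Σwᵢ·1/h·1/h = 4, Σwᵢ·P = 0, Σwᵢ·1/h·P = -1.)
Δ = 7·4 − 1² = 27.
α = (0·4 − 1·(-1))/27 = 1/27; β = (7·(-1) − 1·0)/27 = -7/27.

β = -0.259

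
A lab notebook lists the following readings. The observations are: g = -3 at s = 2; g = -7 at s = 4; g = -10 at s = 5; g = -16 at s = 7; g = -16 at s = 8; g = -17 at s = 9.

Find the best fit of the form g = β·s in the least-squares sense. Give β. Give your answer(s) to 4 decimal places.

Forming AᵀA = [[239]] and Aᵀg = [-477]ᵀ gives AᵀA·[β]ᵀ = Aᵀg.
β = (-477)/239 = -1.99582.

β = -1.9958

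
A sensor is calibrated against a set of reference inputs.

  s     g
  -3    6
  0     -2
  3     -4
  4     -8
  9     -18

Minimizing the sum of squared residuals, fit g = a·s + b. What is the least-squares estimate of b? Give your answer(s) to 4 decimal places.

From the data, Σs·s = 115, Σs = 13, Σ1 = 5.
Moment sums: Σs·g = -224, Σg = -26.
Δ = 115·5 − 13² = 406.
a = ((-224)·5 − 13·(-26))/406 = -391/203; b = (115·(-26) − 13·(-224))/406 = -39/203.

b = -0.1921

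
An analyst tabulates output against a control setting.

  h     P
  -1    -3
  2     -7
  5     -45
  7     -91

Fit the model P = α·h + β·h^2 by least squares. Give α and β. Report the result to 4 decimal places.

α = 0.7166, β = -1.9571

The normal system AᵀA·[α, β]ᵀ = AᵀP is [[79, 475]; [475, 3043]]·[α, β]ᵀ = [-873, -5615]ᵀ.
Determinant 79·3043 − 475² = 14772.
α = ((-873)·3043 − 475·(-5615))/14772 = 5293/7386; β = (79·(-5615) − 475·(-873))/14772 = -14455/7386.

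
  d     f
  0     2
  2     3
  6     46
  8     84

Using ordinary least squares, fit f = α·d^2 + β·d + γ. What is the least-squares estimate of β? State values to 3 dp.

Entries of XᵀX: Σd^2·d^2 = 5408, Σd^2·d = 736, Σd^2 = 104, Σd·d = 104, Σd = 16, Σ1 = 4.
For Xᵀf: Σd^2·f = 7044, Σd·f = 954, Σf = 135.
Normal equations: [[5408, 736, 104]; [736, 104, 16]; [104, 16, 4]]·[α, β, γ]ᵀ = [7044, 954, 135]ᵀ.
Solving the 3×3 system (Gaussian elimination) gives α = 37/24, β = -119/60, γ = 8/5.

β = -1.983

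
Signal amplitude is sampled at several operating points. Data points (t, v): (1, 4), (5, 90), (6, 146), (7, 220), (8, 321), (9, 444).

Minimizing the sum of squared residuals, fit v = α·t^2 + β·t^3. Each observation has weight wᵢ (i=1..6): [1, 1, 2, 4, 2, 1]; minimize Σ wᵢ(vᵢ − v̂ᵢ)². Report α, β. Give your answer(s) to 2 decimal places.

Sums needed: Σwᵢ·t^2·t^2 = 27575, Σwᵢ·t^2·t^3 = 210491, Σwᵢ·t^3·t^3 = 1635263.
For AᵀWv: Σwᵢ·t^2·v = 132938, Σwᵢ·t^3·v = 1028546.
Normal equations: [[27575, 210491]; [210491, 1635263]]·[α, β]ᵀ = [132938, 1028546]ᵀ.
Eliminating β: 1635263·(row 1) − 210491·(row 2) gives 785916144·α = 1635263·132938 − 210491·1028546 = 888916608, so α = 6173032/5457751.
Then β = (1028546 − 210491·(6173032/5457751))/1635263 = 2638218/5457751.

α = 1.13, β = 0.48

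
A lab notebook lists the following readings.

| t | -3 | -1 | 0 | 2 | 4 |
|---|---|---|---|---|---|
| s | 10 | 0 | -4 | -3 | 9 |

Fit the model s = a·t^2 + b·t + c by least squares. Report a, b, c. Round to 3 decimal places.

XᵀX·[a, b, c]ᵀ = Xᵀs reads: 354·a + 44·b + 30·c = 222;  44·a + 30·b + 2·c = 0;  30·a + 2·b + 5·c = 12.
(Σt^2·t^2 = 354, Σt^2·t = 44, Σt^2 = 30, Σt·t = 30, Σt = 2, Σ1 = 5, Σt^2·s = 222, Σt·s = 0, Σs = 12.)
Inverting the 3×3 Gram matrix, [a, b, c]ᵀ = [5667/5071, -7044/5071, -19014/5071]ᵀ.

a = 1.118, b = -1.389, c = -3.750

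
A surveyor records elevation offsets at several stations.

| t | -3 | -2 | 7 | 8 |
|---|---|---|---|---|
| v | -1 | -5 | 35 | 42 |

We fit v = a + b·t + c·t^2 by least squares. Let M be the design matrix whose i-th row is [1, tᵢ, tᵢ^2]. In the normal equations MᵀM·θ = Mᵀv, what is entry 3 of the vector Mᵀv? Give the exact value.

4374

Entry 3 ↔ basis t^2, so (Mᵀv)_{3} = Σᵢ (t^2)·vᵢ = (9)·(-1) + (4)·(-5) + (49)·(35) + (64)·(42) = 4374.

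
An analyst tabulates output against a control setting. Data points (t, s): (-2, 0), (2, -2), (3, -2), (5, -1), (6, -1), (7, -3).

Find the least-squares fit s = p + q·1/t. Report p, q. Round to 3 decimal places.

The normal equations are: 6·p + (59/70)·q = -9;  (59/70)·p + (30839/44100)·q = -517/210.
(Σ1 = 6, Σ1/t = 59/70, Σ1/t·1/t = 30839/44100, Σs = -9, Σ1/t·s = -517/210.)
det = 6·(30839/44100) − (59/70)² = 10247/2940.
p = ((-9)·(30839/44100) − (59/70)·(-517/210))/(10247/2940) = -62014/51235; q = (6·(-517/210) − (59/70)·(-9))/(10247/2940) = -21126/10247.

p = -1.210, q = -2.062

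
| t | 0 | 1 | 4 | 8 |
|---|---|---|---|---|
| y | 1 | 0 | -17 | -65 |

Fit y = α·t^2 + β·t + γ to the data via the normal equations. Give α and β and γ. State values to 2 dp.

With design matrix A, AᵀA = [[4353, 577, 81]; [577, 81, 13]; [81, 13, 4]] and Aᵀy = [-4432, -588, -81]ᵀ.
Inverting the 3×3 Gram matrix, [α, β, γ]ᵀ = [-629/668, -2527/3340, 1066/835]ᵀ.

α = -0.94, β = -0.76, γ = 1.28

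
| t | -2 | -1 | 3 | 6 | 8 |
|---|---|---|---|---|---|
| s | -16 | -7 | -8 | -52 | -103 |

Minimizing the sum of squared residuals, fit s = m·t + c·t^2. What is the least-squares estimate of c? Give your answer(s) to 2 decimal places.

c = -2.09

The normal equations are: 114·m + 746·c = -1121;  746·m + 5490·c = -8607.
(Σt·t = 114, Σt·t^2 = 746, Σt^2·t^2 = 5490, Σt·s = -1121, Σt^2·s = -8607.)
Eliminating c: 5490·(row 1) − 746·(row 2) gives 69344·m = 5490·(-1121) − 746·(-8607) = 266532, so m = 66633/17336.
Then c = ((-8607) − 746·(66633/17336))/5490 = -36233/17336.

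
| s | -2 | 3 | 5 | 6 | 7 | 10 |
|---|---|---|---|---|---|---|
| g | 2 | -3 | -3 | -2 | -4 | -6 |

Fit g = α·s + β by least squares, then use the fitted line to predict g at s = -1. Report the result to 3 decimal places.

ĝ = 0.901

From the data, Σs·s = 223, Σs = 29, Σ1 = 6.
Moment sums: Σs·g = -128, Σg = -16.
Eliminating β: 6·(row 1) − 29·(row 2) gives 497·α = 6·(-128) − 29·(-16) = -304, so α = -304/497.
Then β = ((-16) − 29·(-304/497))/6 = 144/497.
At s = -1: ĝ = (-304/497)·(-1) + (144/497)·(1) = 64/71.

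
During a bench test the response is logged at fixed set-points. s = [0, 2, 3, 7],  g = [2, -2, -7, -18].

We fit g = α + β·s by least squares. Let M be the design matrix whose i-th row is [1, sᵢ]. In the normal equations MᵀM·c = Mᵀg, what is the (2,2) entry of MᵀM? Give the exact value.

62

Row 2 ↔ basis s, column 2 ↔ basis s, so (MᵀM)_{2,2} = Σᵢ (s)·(s) = (0)·(0) + (2)·(2) + (3)·(3) + (7)·(7) = 62.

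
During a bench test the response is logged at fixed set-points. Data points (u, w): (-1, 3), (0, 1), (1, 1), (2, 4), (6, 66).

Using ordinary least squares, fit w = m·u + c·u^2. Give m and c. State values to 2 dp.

Compute the Gram sums: Σu·u = 42, Σu·u^2 = 224, Σu^2·u^2 = 1314.
And Σu·w = 402, Σu^2·w = 2396.
So AᵀA·[m, c]ᵀ = Aᵀw: [[42, 224]; [224, 1314]]·[m, c]ᵀ = [402, 2396]ᵀ.
det = 42·1314 − 224² = 5012.
m = (402·1314 − 224·2396)/5012 = -2119/1253; c = (42·2396 − 224·402)/5012 = 378/179.

m = -1.69, c = 2.11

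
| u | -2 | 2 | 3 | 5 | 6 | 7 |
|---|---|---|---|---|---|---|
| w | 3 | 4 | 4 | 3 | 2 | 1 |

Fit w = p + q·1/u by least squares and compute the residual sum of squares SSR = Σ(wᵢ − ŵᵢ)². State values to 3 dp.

The normal system MᵀM·[p, q]ᵀ = Mᵀw is [[6, 59/70]; [59/70, 30839/44100]]·[p, q]ᵀ = [17, 611/210]ᵀ.
Determinant 6·(30839/44100) − (59/70)² = 10247/2940.
p = (17·(30839/44100) − (59/70)·(611/210))/(10247/2940) = 416116/153705; q = (6·(611/210) − (59/70)·17)/(10247/2940) = 9198/10247.
Residuals: 113984/153705, 129719/153705, 152714/153705, 3481/30741, -131701/153705, -282121/153705; SSR = 978376/153705.

SSR = 6.365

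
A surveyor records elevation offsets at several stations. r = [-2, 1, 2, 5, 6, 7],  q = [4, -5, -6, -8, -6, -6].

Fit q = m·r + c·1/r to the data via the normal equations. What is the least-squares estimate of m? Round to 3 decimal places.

m = -0.957

Compute the Gram sums: Σr·r = 119, Σr·1/r = 6, Σ1/r·1/r = 70039/44100.
Moment sums: Σr·q = -143, Σ1/r·q = -471/35.
So MᵀM·[m, c]ᵀ = Mᵀq: [[119, 6]; [6, 70039/44100]]·[m, c]ᵀ = [-143, -471/35]ᵀ.
Δ = 119·(70039/44100) − 6² = 963863/6300.
m = ((-143)·(70039/44100) − 6·(-471/35))/(963863/6300) = -6454817/6747041; c = (119·(-471/35) − 6·(-143))/(963863/6300) = -4683420/963863.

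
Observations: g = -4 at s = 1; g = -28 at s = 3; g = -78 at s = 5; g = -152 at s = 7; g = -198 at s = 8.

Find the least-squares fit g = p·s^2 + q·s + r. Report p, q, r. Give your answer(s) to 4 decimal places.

The normal equations are: 7204·p + 1008·q + 148·r = -22326;  1008·p + 148·q + 24·r = -3126;  148·p + 24·q + 5·r = -460.
(Σs^2·s^2 = 7204, Σs^2·s = 1008, Σs^2 = 148, Σs·s = 148, Σs = 24, Σ1 = 5, Σs^2·g = -22326, Σs·g = -3126, Σg = -460.)
Row-reducing yields p = -7807/2522, q = 249/2522, r = -82/97.

p = -3.0956, q = 0.0987, r = -0.8454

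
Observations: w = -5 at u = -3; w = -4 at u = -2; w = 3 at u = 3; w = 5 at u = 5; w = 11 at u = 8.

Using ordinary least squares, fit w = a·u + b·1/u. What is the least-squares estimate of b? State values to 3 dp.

b = 1.686

With design matrix X, XᵀX = [[111, 5]; [5, 7601/14400]] and Xᵀw = [145, 169/24]ᵀ.
det = 111·(7601/14400) − 5² = 161237/4800.
a = (145·(7601/14400) − 5·(169/24))/(161237/4800) = 595145/483711; b = (111·(169/24) − 5·145)/(161237/4800) = 271800/161237.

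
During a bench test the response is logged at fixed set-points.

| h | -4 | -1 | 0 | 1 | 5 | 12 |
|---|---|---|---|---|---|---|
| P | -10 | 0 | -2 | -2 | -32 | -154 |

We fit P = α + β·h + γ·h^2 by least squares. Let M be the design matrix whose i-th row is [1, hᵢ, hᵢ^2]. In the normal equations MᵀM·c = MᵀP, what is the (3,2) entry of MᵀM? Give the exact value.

Row 3 ↔ basis h^2, column 2 ↔ basis h, so (MᵀM)_{3,2} = Σᵢ (h^2)·(h) = (16)·(-4) + (1)·(-1) + (0)·(0) + (1)·(1) + (25)·(5) + (144)·(12) = 1789.

1789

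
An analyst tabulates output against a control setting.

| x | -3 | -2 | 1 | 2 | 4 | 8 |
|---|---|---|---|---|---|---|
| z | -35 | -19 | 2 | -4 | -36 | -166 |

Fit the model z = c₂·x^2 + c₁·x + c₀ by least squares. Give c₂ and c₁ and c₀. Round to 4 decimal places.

MᵀM·[c₂, c₁, c₀]ᵀ = Mᵀz reads: 4466·c₂ + 550·c₁ + 98·c₀ = -11605;  550·c₂ + 98·c₁ + 10·c₀ = -1335;  98·c₂ + 10·c₁ + 6·c₀ = -258.
Inverting the 3×3 Gram matrix, [c₂, c₁, c₀]ᵀ = [-188401/62652, 198545/62652, 4356/5221]ᵀ.

c₂ = -3.0071, c₁ = 3.1690, c₀ = 0.8343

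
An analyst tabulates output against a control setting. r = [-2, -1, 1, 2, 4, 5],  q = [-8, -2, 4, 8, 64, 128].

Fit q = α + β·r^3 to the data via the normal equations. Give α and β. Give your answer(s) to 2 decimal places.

From the data, Σ1 = 6, Σr^3 = 189, Σr^3·r^3 = 19851.
For Xᵀq: Σq = 194, Σr^3·q = 20230.
So XᵀX·[α, β]ᵀ = Xᵀq: [[6, 189]; [189, 19851]]·[α, β]ᵀ = [194, 20230]ᵀ.
Δ = 6·19851 − 189² = 83385.
α = (194·19851 − 189·20230)/83385 = 9208/27795; β = (6·20230 − 189·194)/83385 = 28238/27795.

α = 0.33, β = 1.02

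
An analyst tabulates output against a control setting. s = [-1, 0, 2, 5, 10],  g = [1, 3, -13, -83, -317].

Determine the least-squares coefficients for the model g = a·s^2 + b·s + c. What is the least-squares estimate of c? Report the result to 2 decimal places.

c = 2.52

Compute the Gram sums: Σs^2·s^2 = 10642, Σs^2·s = 1132, Σs^2 = 130, Σs·s = 130, Σs = 16, Σ1 = 5.
For Mᵀg: Σs^2·g = -33826, Σs·g = -3612, Σg = -409.
Normal equations: [[10642, 1132, 130]; [1132, 130, 16]; [130, 16, 5]]·[a, b, c]ᵀ = [-33826, -3612, -409]ᵀ.
Inverting the 3×3 Gram matrix, [a, b, c]ᵀ = [-31864/10641, -21494/10641, 8937/3547]ᵀ.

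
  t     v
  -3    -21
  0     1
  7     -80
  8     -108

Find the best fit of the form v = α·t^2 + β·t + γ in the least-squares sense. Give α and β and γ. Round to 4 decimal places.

α = -1.9136, β = 1.7101, γ = 1.2336

AᵀA·[α, β, γ]ᵀ = Aᵀv reads: 6578·α + 828·β + 122·γ = -11021;  828·α + 122·β + 12·γ = -1361;  122·α + 12·β + 4·γ = -208.
(Σt^2·t^2 = 6578, Σt^2·t = 828, Σt^2 = 122, Σt·t = 122, Σt = 12, Σ1 = 4, Σt^2·v = -11021, Σt·v = -1361, Σv = -208.)
Solving the 3×3 system (Gaussian elimination) gives α = -30864/16129, β = 55165/32258, γ = 39793/32258.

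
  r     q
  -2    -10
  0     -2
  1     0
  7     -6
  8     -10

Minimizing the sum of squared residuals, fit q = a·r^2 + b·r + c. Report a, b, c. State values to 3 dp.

Entries of MᵀM: Σr^2·r^2 = 6514, Σr^2·r = 848, Σr^2 = 118, Σr·r = 118, Σr = 14, Σ1 = 5.
And Σr^2·q = -974, Σr·q = -102, Σq = -28.
Row-reducing yields a = -15581/32439, b = 92629/32439, c = -24436/10813.

a = -0.480, b = 2.855, c = -2.260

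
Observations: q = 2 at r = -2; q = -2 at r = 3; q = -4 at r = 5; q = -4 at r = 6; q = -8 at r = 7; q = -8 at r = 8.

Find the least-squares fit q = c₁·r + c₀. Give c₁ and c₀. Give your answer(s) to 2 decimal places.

AᵀA·[c₁, c₀]ᵀ = Aᵀq reads: 187·c₁ + 27·c₀ = -174;  27·c₁ + 6·c₀ = -24.
(Σr·r = 187, Σr = 27, Σ1 = 6, Σr·q = -174, Σq = -24.)
Δ = 187·6 − 27² = 393.
c₁ = ((-174)·6 − 27·(-24))/393 = -132/131; c₀ = (187·(-24) − 27·(-174))/393 = 70/131.

c₁ = -1.01, c₀ = 0.53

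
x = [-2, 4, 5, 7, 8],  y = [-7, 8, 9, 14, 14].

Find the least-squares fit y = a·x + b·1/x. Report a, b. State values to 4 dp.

a = 1.6956, b = 6.6203

Normal-equation sums: Σx·x = 158, Σx·1/x = 5, Σ1/x·1/x = 30461/78400.
For Aᵀy: Σx·y = 301, Σ1/x·y = 221/20.
Normal equations: [[158, 5]; [5, 30461/78400]]·[a, b]ᵀ = [301, 221/20]ᵀ.
det = 158·(30461/78400) − 5² = 1426419/39200.
a = (301·(30461/78400) − 5·(221/20))/(1426419/39200) = 1612387/950946; b = (158·(221/20) − 5·301)/(1426419/39200) = 3147760/475473.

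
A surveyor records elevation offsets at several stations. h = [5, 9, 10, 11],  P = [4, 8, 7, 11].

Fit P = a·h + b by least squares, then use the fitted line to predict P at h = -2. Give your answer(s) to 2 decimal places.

The normal equations are: 327·a + 35·b = 283;  35·a + 4·b = 30.
Determinant 327·4 − 35² = 83.
a = (283·4 − 35·30)/83 = 82/83; b = (327·30 − 35·283)/83 = -95/83.
At h = -2: P̂ = (82/83)·(-2) + (-95/83)·(1) = -259/83.

P̂ = -3.12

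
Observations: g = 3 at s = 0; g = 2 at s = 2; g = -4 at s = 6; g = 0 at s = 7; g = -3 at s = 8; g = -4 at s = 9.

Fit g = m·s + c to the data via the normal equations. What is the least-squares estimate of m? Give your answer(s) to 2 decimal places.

Entries of MᵀM: Σs·s = 234, Σs = 32, Σ1 = 6.
For Mᵀg: Σs·g = -80, Σg = -6.
Normal equations: [[234, 32]; [32, 6]]·[m, c]ᵀ = [-80, -6]ᵀ.
Δ = 234·6 − 32² = 380.
m = ((-80)·6 − 32·(-6))/380 = -72/95; c = (234·(-6) − 32·(-80))/380 = 289/95.

m = -0.76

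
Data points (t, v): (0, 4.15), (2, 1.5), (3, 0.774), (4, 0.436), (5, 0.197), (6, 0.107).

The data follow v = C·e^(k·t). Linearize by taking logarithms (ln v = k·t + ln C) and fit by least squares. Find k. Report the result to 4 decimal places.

k = -0.6180

With ln vᵢ as the transformed response and tᵢ as the regressor:
Σt = 20.0000, Σ(t)² = 90.0000, Σln v = -3.1172, Σt·ln v = -24.8104.
Equations: 90.0000·k + 20.0000·ln C = -24.8104;  20.0000·k + 6·ln C = -3.1172.
Solving (det = 140.0000): k = -0.61799, ln C = 1.54043.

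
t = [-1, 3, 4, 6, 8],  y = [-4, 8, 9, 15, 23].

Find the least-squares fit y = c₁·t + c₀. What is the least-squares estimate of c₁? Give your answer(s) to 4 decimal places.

c₁ = 2.9130

From the data, Σt·t = 126, Σt = 20, Σ1 = 5.
For Aᵀy: Σt·y = 338, Σy = 51.
Eliminating c₀: 5·(row 1) − 20·(row 2) gives 230·c₁ = 5·338 − 20·51 = 670, so c₁ = 67/23.
Then c₀ = (51 − 20·(67/23))/5 = -167/115.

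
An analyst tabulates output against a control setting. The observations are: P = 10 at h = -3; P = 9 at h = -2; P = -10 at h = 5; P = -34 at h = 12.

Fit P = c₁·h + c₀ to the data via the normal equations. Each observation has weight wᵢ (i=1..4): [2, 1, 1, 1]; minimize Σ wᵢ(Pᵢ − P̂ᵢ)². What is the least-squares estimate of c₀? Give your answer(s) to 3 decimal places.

c₀ = 2.241

Normal-equation sums: Σwᵢ·h·h = 191, Σwᵢ·h = 9, Σwᵢ·1 = 5.
For XᵀWP: Σwᵢ·h·P = -536, Σwᵢ·P = -15.
XᵀWX·[c₁, c₀]ᵀ = XᵀWP becomes [[191, 9]; [9, 5]]·[c₁, c₀]ᵀ = [-536, -15]ᵀ.
det = 191·5 − 9² = 874.
c₁ = ((-536)·5 − 9·(-15))/874 = -2545/874; c₀ = (191·(-15) − 9·(-536))/874 = 1959/874.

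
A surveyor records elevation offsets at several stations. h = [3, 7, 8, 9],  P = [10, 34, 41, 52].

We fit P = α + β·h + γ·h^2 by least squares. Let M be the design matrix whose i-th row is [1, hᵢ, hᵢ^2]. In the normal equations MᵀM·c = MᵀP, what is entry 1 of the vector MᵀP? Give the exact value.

137

Entry 1 ↔ basis 1, so (MᵀP)_{1} = Σᵢ Pᵢ = (1)·(10) + (1)·(34) + (1)·(41) + (1)·(52) = 137.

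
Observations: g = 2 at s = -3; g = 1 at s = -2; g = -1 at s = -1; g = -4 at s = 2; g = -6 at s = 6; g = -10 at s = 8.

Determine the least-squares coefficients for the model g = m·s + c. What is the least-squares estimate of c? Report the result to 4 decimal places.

Setting ∂/∂m … = 0 gives: 118·m + 10·c = -131;  10·m + 6·c = -18.
Eliminating c: 6·(row 1) − 10·(row 2) gives 608·m = 6·(-131) − 10·(-18) = -606, so m = -303/304.
Then c = ((-18) − 10·(-303/304))/6 = -407/304.

c = -1.3388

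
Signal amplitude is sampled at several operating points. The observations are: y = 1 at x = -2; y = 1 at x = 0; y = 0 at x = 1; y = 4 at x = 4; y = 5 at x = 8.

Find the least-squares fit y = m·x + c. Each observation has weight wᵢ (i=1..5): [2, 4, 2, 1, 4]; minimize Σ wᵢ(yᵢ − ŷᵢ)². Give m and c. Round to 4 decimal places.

m = 0.4845, c = 1.0406

Entries of MᵀWM: Σwᵢ·x·x = 282, Σwᵢ·x = 34, Σwᵢ·1 = 13.
For MᵀWy: Σwᵢ·x·y = 172, Σwᵢ·y = 30.
Eliminating c: 13·(row 1) − 34·(row 2) gives 2510·m = 13·172 − 34·30 = 1216, so m = 608/1255.
Then c = (30 − 34·(608/1255))/13 = 1306/1255.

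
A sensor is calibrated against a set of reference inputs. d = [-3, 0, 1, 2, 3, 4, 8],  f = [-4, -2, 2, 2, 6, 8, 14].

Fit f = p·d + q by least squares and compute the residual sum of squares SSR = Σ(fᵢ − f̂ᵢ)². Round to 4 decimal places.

Entries of MᵀM: Σd·d = 103, Σd = 15, Σ1 = 7.
For Mᵀf: Σd·f = 180, Σf = 26.
Normal equations: [[103, 15]; [15, 7]]·[p, q]ᵀ = [180, 26]ᵀ.
Δ = 103·7 − 15² = 496.
p = (180·7 − 15·26)/496 = 435/248; q = (103·26 − 15·180)/496 = -11/248.
Residuals: 81/62, -485/248, 9/31, -363/248, 97/124, 255/248, 3/248; SSR = 1169/124.

SSR = 9.4274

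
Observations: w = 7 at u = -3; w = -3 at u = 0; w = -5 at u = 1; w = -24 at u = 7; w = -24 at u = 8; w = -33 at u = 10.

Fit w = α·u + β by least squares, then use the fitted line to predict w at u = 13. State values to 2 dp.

ŵ = -40.97

Normal-equation sums: Σu·u = 223, Σu = 23, Σ1 = 6.
And Σu·w = -716, Σw = -82.
Normal equations: [[223, 23]; [23, 6]]·[α, β]ᵀ = [-716, -82]ᵀ.
det = 223·6 − 23² = 809.
α = ((-716)·6 − 23·(-82))/809 = -2410/809; β = (223·(-82) − 23·(-716))/809 = -1818/809.
At u = 13: ŵ = (-2410/809)·(13) + (-1818/809)·(1) = -33148/809.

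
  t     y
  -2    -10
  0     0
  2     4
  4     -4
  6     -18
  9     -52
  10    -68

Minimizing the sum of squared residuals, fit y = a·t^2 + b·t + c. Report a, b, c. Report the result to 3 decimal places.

The normal equations are: 18145·a + 2009·b + 241·c = -11748;  2009·a + 241·b + 29·c = -1244;  241·a + 29·b + 7·c = -148.
Inverting the 3×3 Gram matrix, [a, b, c]ᵀ = [-8093/8211, 24811/8211, 746/2737]ᵀ.

a = -0.986, b = 3.022, c = 0.273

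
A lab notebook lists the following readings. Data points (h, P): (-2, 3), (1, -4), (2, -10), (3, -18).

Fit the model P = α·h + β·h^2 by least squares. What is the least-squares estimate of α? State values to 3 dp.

α = -3.268

Forming AᵀA = [[18, 28]; [28, 114]] and AᵀP = [-84, -194]ᵀ gives AᵀA·[α, β]ᵀ = AᵀP.
det = 18·114 − 28² = 1268.
α = ((-84)·114 − 28·(-194))/1268 = -1036/317; β = (18·(-194) − 28·(-84))/1268 = -285/317.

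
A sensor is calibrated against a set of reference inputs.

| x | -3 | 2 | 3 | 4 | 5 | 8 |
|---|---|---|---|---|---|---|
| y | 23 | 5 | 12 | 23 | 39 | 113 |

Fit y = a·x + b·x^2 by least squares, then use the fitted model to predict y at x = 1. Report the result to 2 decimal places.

AᵀA·[a, b]ᵀ = Aᵀy reads: 127·a + 709·b = 1168;  709·a + 5155·b = 8910.
Δ = 127·5155 − 709² = 152004.
a = (1168·5155 − 709·8910)/152004 = -148075/76002; b = (127·8910 − 709·1168)/152004 = 151729/76002.
At x = 1: ŷ = (-148075/76002)·(1) + (151729/76002)·(1) = 609/12667.

ŷ = 0.05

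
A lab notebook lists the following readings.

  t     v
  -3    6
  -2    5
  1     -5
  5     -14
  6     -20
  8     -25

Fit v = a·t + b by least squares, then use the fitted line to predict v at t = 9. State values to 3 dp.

Forming AᵀA = [[139, 15]; [15, 6]] and Aᵀv = [-423, -53]ᵀ gives AᵀA·[a, b]ᵀ = Aᵀv.
Eliminating b: 6·(row 1) − 15·(row 2) gives 609·a = 6·(-423) − 15·(-53) = -1743, so a = -83/29.
Then b = ((-53) − 15·(-83/29))/6 = -146/87.
At t = 9: v̂ = (-83/29)·(9) + (-146/87)·(1) = -2387/87.

v̂ = -27.437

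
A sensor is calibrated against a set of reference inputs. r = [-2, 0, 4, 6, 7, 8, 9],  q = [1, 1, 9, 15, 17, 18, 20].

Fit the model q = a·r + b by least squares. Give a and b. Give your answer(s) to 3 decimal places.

Forming XᵀX = [[250, 32]; [32, 7]] and Xᵀq = [567, 81]ᵀ gives XᵀX·[a, b]ᵀ = Xᵀq.
Determinant 250·7 − 32² = 726.
a = (567·7 − 32·81)/726 = 459/242; b = (250·81 − 32·567)/726 = 351/121.

a = 1.897, b = 2.901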